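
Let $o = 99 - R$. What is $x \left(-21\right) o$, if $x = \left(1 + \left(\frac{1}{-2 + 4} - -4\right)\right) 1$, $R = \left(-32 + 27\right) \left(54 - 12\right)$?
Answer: $- \frac{71379}{2} \approx -35690.0$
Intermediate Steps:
$R = -210$ ($R = \left(-5\right) 42 = -210$)
$o = 309$ ($o = 99 - -210 = 99 + 210 = 309$)
$x = \frac{11}{2}$ ($x = \left(1 + \left(\frac{1}{2} + 4\right)\right) 1 = \left(1 + \frac{9}{2}\right) 1 = \frac{11}{2} \cdot 1 = \frac{11}{2} \approx 5.5$)
$x \left(-21\right) o = \frac{11}{2} \left(-21\right) 309 = \left(- \frac{231}{2}\right) 309 = - \frac{71379}{2}$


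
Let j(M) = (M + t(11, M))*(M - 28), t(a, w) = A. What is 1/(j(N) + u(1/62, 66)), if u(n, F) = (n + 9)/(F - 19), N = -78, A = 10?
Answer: 2914/21004671 ≈ 0.00013873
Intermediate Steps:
u(n, F) = (9 + n)/(-19 + F)
t(a, w) = 10
j(M) = (-28 + M)*(10 + M) (j(M) = (M + 10)*(M - 28) = (10 + M)*(-28 + M) = (-28 + M)*(10 + M))
1/(j(N) + u(1/62, 66)) = 1/((-280 + (-78)² - 18*(-78)) + (9 + 1/62)/(-19 + 66)) = 1/((-280 + 6084 + 1404) + (9 + 1/62)/47) = 1/(7208 + (1/47)*(559/62)) = 1/(7208 + 559/2914) = 1/(21004671/2914) = 2914/21004671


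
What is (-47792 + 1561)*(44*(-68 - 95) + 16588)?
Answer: -435311096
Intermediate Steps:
(-47792 + 1561)*(44*(-68 - 95) + 16588) = -46231*(44*(-163) + 16588) = -46231*(-7172 + 16588) = -46231*9416 = -435311096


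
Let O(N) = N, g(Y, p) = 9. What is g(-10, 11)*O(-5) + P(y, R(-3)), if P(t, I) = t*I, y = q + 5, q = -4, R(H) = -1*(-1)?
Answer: -44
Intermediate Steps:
R(H) = 1
y = 1 (y = -4 + 5 = 1)
P(t, I) = I*t
g(-10, 11)*O(-5) + P(y, R(-3)) = 9*(-5) + 1*1 = -45 + 1 = -44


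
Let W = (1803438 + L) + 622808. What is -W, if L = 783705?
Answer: -3209951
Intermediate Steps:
W = 3209951 (W = (1803438 + 783705) + 622808 = 2587143 + 622808 = 3209951)
-W = -1*3209951 = -3209951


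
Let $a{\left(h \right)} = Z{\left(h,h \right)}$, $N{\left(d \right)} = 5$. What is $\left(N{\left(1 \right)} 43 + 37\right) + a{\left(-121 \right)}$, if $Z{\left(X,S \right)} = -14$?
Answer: $238$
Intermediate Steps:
$a{\left(h \right)} = -14$
$\left(N{\left(1 \right)} 43 + 37\right) + a{\left(-121 \right)} = \left(5 \cdot 43 + 37\right) - 14 = \left(215 + 37\right) - 14 = 252 - 14 = 238$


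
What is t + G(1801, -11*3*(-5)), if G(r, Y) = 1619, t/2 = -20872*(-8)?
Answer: 335571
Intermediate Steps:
t = 333952 (t = 2*(-20872*(-8)) = 2*166976 = 333952)
t + G(1801, -11*3*(-5)) = 333952 + 1619 = 335571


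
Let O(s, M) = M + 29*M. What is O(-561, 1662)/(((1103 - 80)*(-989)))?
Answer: -16620/337249 ≈ -0.049281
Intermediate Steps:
O(s, M) = 30*M
O(-561, 1662)/(((1103 - 80)*(-989))) = (30*1662)/(((1103 - 80)*(-989))) = 49860/((1023*(-989))) = 49860/(-1011747) = 49860*(-1/1011747) = -16620/337249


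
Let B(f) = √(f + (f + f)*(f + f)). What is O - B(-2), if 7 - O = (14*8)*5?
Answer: -553 - √14 ≈ -556.74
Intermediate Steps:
B(f) = √(f + 4*f²) (B(f) = √(f + (2*f)*(2*f)) = √(f + 4*f²))
O = -553 (O = 7 - 14*8*5 = 7 - 112*5 = 7 - 1*560 = 7 - 560 = -553)
O - B(-2) = -553 - √(-2*(1 + 4*(-2))) = -553 - √(-2*(1 - 8)) = -553 - √(-2*(-7)) = -553 - √14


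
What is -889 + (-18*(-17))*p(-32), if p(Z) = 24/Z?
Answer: -2237/2 ≈ -1118.5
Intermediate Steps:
-889 + (-18*(-17))*p(-32) = -889 + (-18*(-17))*(24/(-32)) = -889 + 306*(24*(-1/32)) = -889 + 306*(-¾) = -889 - 459/2 = -2237/2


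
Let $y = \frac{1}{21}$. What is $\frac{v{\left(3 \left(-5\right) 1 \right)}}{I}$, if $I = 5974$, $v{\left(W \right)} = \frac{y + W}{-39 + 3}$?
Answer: $\frac{157}{2258172} \approx 6.9525 \cdot 10^{-5}$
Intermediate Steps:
$y = \frac{1}{21} \approx 0.047619$
$v{\left(W \right)} = - \frac{1}{756} - \frac{W}{36}$ ($v{\left(W \right)} = \frac{\frac{1}{21} + W}{-39 + 3} = \frac{\frac{1}{21} + W}{-36} = \left(\frac{1}{21} + W\right) \left(- \frac{1}{36}\right) = - \frac{1}{756} - \frac{W}{36}$)
$\frac{v{\left(3 \left(-5\right) 1 \right)}}{I} = \frac{- \frac{1}{756} - \frac{3 \left(-5\right) 1}{36}}{5974} = \left(- \frac{1}{756} - \frac{\left(-15\right) 1}{36}\right) \frac{1}{5974} = \left(- \frac{1}{756} - - \frac{5}{12}\right) \frac{1}{5974} = \left(- \frac{1}{756} + \frac{5}{12}\right) \frac{1}{5974} = \frac{157}{378} \cdot \frac{1}{5974} = \frac{157}{2258172}$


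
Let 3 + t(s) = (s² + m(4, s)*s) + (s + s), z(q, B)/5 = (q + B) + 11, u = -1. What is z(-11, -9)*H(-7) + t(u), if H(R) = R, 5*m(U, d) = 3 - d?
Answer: 1551/5 ≈ 310.20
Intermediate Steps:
m(U, d) = ⅗ - d/5 (m(U, d) = (3 - d)/5 = ⅗ - d/5)
z(q, B) = 55 + 5*B + 5*q (z(q, B) = 5*((q + B) + 11) = 5*((B + q) + 11) = 5*(11 + B + q) = 55 + 5*B + 5*q)
t(s) = -3 + s² + 2*s + s*(⅗ - s/5) (t(s) = -3 + ((s² + (⅗ - s/5)*s) + (s + s)) = -3 + ((s² + s*(⅗ - s/5)) + 2*s) = -3 + (s² + 2*s + s*(⅗ - s/5)) = -3 + s² + 2*s + s*(⅗ - s/5))
z(-11, -9)*H(-7) + t(u) = (55 + 5*(-9) + 5*(-11))*(-7) + (-3 + (⅘)*(-1)² + (13/5)*(-1)) = (55 - 45 - 55)*(-7) + (-3 + (⅘)*1 - 13/5) = -45*(-7) + (-3 + ⅘ - 13/5) = 315 - 24/5 = 1551/5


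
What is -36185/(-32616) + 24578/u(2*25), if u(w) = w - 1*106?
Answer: -99951211/228312 ≈ -437.78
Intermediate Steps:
u(w) = -106 + w (u(w) = w - 106 = -106 + w)
-36185/(-32616) + 24578/u(2*25) = -36185/(-32616) + 24578/(-106 + 2*25) = -36185*(-1/32616) + 24578/(-106 + 50) = 36185/32616 + 24578/(-56) = 36185/32616 + 24578*(-1/56) = 36185/32616 - 12289/28 = -99951211/228312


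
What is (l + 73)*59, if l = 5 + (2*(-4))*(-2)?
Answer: 5546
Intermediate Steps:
l = 21 (l = 5 - 8*(-2) = 5 + 16 = 21)
(l + 73)*59 = (21 + 73)*59 = 94*59 = 5546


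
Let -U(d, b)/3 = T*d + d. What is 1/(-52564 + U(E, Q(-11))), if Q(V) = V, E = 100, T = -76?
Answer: -1/30064 ≈ -3.3262e-5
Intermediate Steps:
U(d, b) = 225*d (U(d, b) = -3*(-76*d + d) = -(-225)*d = 225*d)
1/(-52564 + U(E, Q(-11))) = 1/(-52564 + 225*100) = 1/(-52564 + 22500) = 1/(-30064) = -1/30064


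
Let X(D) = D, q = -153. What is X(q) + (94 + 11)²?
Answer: 10872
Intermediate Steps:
X(q) + (94 + 11)² = -153 + (94 + 11)² = -153 + 105² = -153 + 11025 = 10872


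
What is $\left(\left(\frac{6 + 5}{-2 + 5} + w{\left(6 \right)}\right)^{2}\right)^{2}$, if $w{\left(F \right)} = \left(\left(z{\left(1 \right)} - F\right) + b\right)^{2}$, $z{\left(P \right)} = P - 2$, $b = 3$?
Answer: $\frac{12117361}{81} \approx 1.496 \cdot 10^{5}$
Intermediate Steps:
$z{\left(P \right)} = -2 + P$
$w{\left(F \right)} = \left(2 - F\right)^{2}$ ($w{\left(F \right)} = \left(\left(\left(-2 + 1\right) - F\right) + 3\right)^{2} = \left(\left(-1 - F\right) + 3\right)^{2} = \left(2 - F\right)^{2}$)
$\left(\left(\frac{6 + 5}{-2 + 5} + w{\left(6 \right)}\right)^{2}\right)^{2} = \left(\left(\frac{6 + 5}{-2 + 5} + \left(2 - 6\right)^{2}\right)^{2}\right)^{2} = \left(\left(\frac{11}{3} + \left(2 - 6\right)^{2}\right)^{2}\right)^{2} = \left(\left(11 \cdot \frac{1}{3} + \left(-4\right)^{2}\right)^{2}\right)^{2} = \left(\left(\frac{11}{3} + 16\right)^{2}\right)^{2} = \left(\left(\frac{59}{3}\right)^{2}\right)^{2} = \left(\frac{3481}{9}\right)^{2} = \frac{12117361}{81}$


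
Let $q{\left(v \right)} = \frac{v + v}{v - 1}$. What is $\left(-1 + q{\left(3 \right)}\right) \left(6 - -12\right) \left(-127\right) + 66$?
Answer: $-4506$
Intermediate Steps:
$q{\left(v \right)} = \frac{2 v}{-1 + v}$
$\left(-1 + q{\left(3 \right)}\right) \left(6 - -12\right) \left(-127\right) + 66 = \left(-1 + 2 \cdot 3 \frac{1}{-1 + 3}\right) \left(6 - -12\right) \left(-127\right) + 66 = \left(-1 + 2 \cdot 3 \cdot \frac{1}{2}\right) \left(6 + 12\right) \left(-127\right) + 66 = \left(-1 + 2 \cdot 3 \cdot \frac{1}{2}\right) 18 \left(-127\right) + 66 = \left(-1 + 3\right) 18 \left(-127\right) + 66 = 2 \cdot 18 \left(-127\right) + 66 = 36 \left(-127\right) + 66 = -4572 + 66 = -4506$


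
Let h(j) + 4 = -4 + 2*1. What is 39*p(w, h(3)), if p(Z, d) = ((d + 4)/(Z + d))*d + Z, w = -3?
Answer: -169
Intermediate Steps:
h(j) = -6 (h(j) = -4 + (-4 + 2*1) = -4 + (-4 + 2) = -4 - 2 = -6)
p(Z, d) = Z + d*(4 + d)/(Z + d) (p(Z, d) = ((4 + d)/(Z + d))*d + Z = d*(4 + d)/(Z + d) + Z = Z + d*(4 + d)/(Z + d))
39*p(w, h(3)) = 39*(((-3)² + (-6)² + 4*(-6) - 3*(-6))/(-3 - 6)) = 39*((9 + 36 - 24 + 18)/(-9)) = 39*(-⅑*39) = 39*(-13/3) = -169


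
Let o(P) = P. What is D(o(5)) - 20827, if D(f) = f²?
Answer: -20802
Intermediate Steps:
D(o(5)) - 20827 = 5² - 20827 = 25 - 20827 = -20802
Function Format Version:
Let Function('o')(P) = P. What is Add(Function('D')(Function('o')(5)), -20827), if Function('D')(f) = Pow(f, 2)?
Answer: -20802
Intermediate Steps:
Add(Function('D')(Function('o')(5)), -20827) = Add(Pow(5, 2), -20827) = Add(25, -20827) = -20802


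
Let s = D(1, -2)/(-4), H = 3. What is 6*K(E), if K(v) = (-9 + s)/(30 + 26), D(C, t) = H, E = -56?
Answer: -117/112 ≈ -1.0446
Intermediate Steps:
D(C, t) = 3
s = -¾ (s = 3/(-4) = 3*(-¼) = -¾ ≈ -0.75000)
K(v) = -39/224 (K(v) = (-9 - ¾)/(30 + 26) = -39/4/56 = -39/4*1/56 = -39/224)
6*K(E) = 6*(-39/224) = -117/112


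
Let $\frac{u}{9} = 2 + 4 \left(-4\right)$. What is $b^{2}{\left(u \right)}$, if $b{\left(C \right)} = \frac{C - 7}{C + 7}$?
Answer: $\frac{361}{289} \approx 1.2491$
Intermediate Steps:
$u = -126$ ($u = 9 \left(2 + 4 \left(-4\right)\right) = 9 \left(2 - 16\right) = 9 \left(-14\right) = -126$)
$b{\left(C \right)} = \frac{-7 + C}{7 + C}$
$b^{2}{\left(u \right)} = \left(\frac{-7 - 126}{7 - 126}\right)^{2} = \left(\frac{1}{-119} \left(-133\right)\right)^{2} = \left(\left(- \frac{1}{119}\right) \left(-133\right)\right)^{2} = \left(\frac{19}{17}\right)^{2} = \frac{361}{289}$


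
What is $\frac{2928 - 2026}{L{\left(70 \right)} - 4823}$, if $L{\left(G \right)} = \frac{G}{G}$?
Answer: $- \frac{451}{2411} \approx -0.18706$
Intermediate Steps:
$L{\left(G \right)} = 1$
$\frac{2928 - 2026}{L{\left(70 \right)} - 4823} = \frac{2928 - 2026}{1 - 4823} = \frac{902}{-4822} = 902 \left(- \frac{1}{4822}\right) = - \frac{451}{2411}$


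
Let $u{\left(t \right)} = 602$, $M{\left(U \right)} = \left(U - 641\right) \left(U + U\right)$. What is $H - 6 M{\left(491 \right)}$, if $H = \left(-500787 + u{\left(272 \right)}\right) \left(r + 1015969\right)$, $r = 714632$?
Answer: $-865619777385$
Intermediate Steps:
$M{\left(U \right)} = 2 U \left(-641 + U\right)$ ($M{\left(U \right)} = \left(-641 + U\right) 2 U = 2 U \left(-641 + U\right)$)
$H = -865620661185$ ($H = \left(-500787 + 602\right) \left(714632 + 1015969\right) = \left(-500185\right) 1730601 = -865620661185$)
$H - 6 M{\left(491 \right)} = -865620661185 - 6 \cdot 2 \cdot 491 \left(-641 + 491\right) = -865620661185 - 6 \cdot 2 \cdot 491 \left(-150\right) = -865620661185 - -883800 = -865620661185 + 883800 = -865619777385$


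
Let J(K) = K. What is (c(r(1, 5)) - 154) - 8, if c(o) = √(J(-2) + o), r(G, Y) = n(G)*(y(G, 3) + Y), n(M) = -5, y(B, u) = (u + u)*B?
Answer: -162 + I*√57 ≈ -162.0 + 7.5498*I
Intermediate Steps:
y(B, u) = 2*B*u (y(B, u) = (2*u)*B = 2*B*u)
r(G, Y) = -30*G - 5*Y (r(G, Y) = -5*(2*G*3 + Y) = -5*(6*G + Y) = -5*(Y + 6*G) = -30*G - 5*Y)
c(o) = √(-2 + o)
(c(r(1, 5)) - 154) - 8 = (√(-2 + (-30*1 - 5*5)) - 154) - 8 = (√(-2 + (-30 - 25)) - 154) - 8 = (√(-2 - 55) - 154) - 8 = (√(-57) - 154) - 8 = (I*√57 - 154) - 8 = (-154 + I*√57) - 8 = -162 + I*√57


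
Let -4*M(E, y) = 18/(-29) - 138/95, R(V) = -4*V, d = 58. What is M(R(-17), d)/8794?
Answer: 714/12113735 ≈ 5.8941e-5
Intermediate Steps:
M(E, y) = 1428/2755 (M(E, y) = -(18/(-29) - 138/95)/4 = -(18*(-1/29) - 138*1/95)/4 = -(-18/29 - 138/95)/4 = -¼*(-5712/2755) = 1428/2755)
M(R(-17), d)/8794 = (1428/2755)/8794 = (1428/2755)*(1/8794) = 714/12113735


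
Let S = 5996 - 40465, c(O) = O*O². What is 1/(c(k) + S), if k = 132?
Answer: 1/2265499 ≈ 4.4140e-7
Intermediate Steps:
c(O) = O³
S = -34469
1/(c(k) + S) = 1/(132³ - 34469) = 1/(2299968 - 34469) = 1/2265499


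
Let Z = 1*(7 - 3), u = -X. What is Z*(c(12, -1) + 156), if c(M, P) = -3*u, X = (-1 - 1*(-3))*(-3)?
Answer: 552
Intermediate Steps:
X = -6 (X = (-1 + 3)*(-3) = 2*(-3) = -6)
u = 6 (u = -1*(-6) = 6)
Z = 4 (Z = 1*4 = 4)
c(M, P) = -18 (c(M, P) = -3*6 = -18)
Z*(c(12, -1) + 156) = 4*(-18 + 156) = 4*138 = 552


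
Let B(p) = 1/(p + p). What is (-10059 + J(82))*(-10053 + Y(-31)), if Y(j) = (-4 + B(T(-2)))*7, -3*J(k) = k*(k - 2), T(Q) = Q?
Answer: 1481639947/12 ≈ 1.2347e+8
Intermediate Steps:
J(k) = -k*(-2 + k)/3 (J(k) = -k*(k - 2)/3 = -k*(-2 + k)/3)
B(p) = 1/(2*p)
Y(j) = -119/4 (Y(j) = (-4 + (½)/(-2))*7 = (-4 + (½)*(-½))*7 = (-4 - ¼)*7 = -17/4*7 = -119/4)
(-10059 + J(82))*(-10053 + Y(-31)) = (-10059 + (⅓)*82*(2 - 1*82))*(-10053 - 119/4) = (-10059 + (⅓)*82*(2 - 82))*(-40331/4) = (-10059 + (⅓)*82*(-80))*(-40331/4) = (-10059 - 6560/3)*(-40331/4) = -36737/3*(-40331/4) = 1481639947/12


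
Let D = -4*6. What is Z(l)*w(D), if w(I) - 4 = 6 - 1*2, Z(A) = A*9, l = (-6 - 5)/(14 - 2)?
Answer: -66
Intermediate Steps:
l = -11/12 ≈ -0.91667
D = -24
Z(A) = 9*A
w(I) = 8 (w(I) = 4 + (6 - 1*2) = 4 + (6 - 2) = 4 + 4 = 8)
Z(l)*w(D) = (9*(-11/12))*8 = -33/4*8 = -66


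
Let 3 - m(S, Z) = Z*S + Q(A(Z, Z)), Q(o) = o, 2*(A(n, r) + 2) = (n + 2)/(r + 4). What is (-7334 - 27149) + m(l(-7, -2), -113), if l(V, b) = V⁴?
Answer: 51629919/218 ≈ 2.3683e+5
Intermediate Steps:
A(n, r) = -2 + (2 + n)/(2*(4 + r)) (A(n, r) = -2 + ((n + 2)/(r + 4))/2 = -2 + ((2 + n)/(4 + r))/2 = -2 + (2 + n)/(2*(4 + r)))
m(S, Z) = 3 - S*Z - (-14 - 3*Z)/(2*(4 + Z)) (m(S, Z) = 3 - (Z*S + (-14 + Z - 4*Z)/(2*(4 + Z))) = 3 - (S*Z + (-14 - 3*Z)/(2*(4 + Z))) = 3 + (-S*Z - (-14 - 3*Z)/(2*(4 + Z))) = 3 - S*Z - (-14 - 3*Z)/(2*(4 + Z)))
(-7334 - 27149) + m(l(-7, -2), -113) = (-7334 - 27149) + (7 + (3/2)*(-113) + (3 - 1*(-7)⁴*(-113))*(4 - 113))/(4 - 113) = -34483 + (7 - 339/2 + (3 - 1*2401*(-113))*(-109))/(-109) = -34483 - (7 - 339/2 + (3 + 271313)*(-109))/109 = -34483 - (7 - 339/2 + 271316*(-109))/109 = -34483 - (7 - 339/2 - 29573444)/109 = -34483 - 1/109*(-59147213/2) = -34483 + 59147213/218 = 51629919/218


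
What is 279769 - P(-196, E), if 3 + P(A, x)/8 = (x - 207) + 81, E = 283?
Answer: 278537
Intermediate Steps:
P(A, x) = -1032 + 8*x (P(A, x) = -24 + 8*((x - 207) + 81) = -24 + 8*((-207 + x) + 81) = -24 + 8*(-126 + x) = -24 + (-1008 + 8*x) = -1032 + 8*x)
279769 - P(-196, E) = 279769 - (-1032 + 8*283) = 279769 - (-1032 + 2264) = 279769 - 1*1232 = 279769 - 1232 = 278537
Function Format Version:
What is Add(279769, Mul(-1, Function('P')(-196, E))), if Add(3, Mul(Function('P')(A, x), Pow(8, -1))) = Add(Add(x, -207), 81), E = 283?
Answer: 278537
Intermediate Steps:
Function('P')(A, x) = Add(-1032, Mul(8, x)) (Function('P')(A, x) = Add(-24, Mul(8, Add(Add(x, -207), 81))) = Add(-24, Mul(8, Add(Add(-207, x), 81))) = Add(-24, Mul(8, Add(-126, x))) = Add(-24, Add(-1008, Mul(8, x))) = Add(-1032, Mul(8, x)))
Add(279769, Mul(-1, Function('P')(-196, E))) = Add(279769, Mul(-1, Add(-1032, Mul(8, 283)))) = Add(279769, Mul(-1, Add(-1032, 2264))) = Add(279769, Mul(-1, 1232)) = Add(279769, -1232) = 278537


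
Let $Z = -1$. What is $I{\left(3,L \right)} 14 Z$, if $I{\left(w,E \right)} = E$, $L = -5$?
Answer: $70$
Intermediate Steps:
$I{\left(3,L \right)} 14 Z = \left(-5\right) 14 \left(-1\right) = \left(-70\right) \left(-1\right) = 70$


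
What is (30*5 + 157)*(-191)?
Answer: -58637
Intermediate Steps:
(30*5 + 157)*(-191) = (150 + 157)*(-191) = 307*(-191) = -58637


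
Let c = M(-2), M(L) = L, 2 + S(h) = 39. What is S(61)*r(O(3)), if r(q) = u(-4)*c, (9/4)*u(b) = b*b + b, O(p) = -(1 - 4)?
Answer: -1184/3 ≈ -394.67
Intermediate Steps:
S(h) = 37 (S(h) = -2 + 39 = 37)
O(p) = 3 (O(p) = -1*(-3) = 3)
c = -2
u(b) = 4*b/9 + 4*b²/9 (u(b) = 4*(b*b + b)/9 = 4*(b² + b)/9 = 4*(b + b²)/9 = 4*b/9 + 4*b²/9)
r(q) = -32/3 (r(q) = ((4/9)*(-4)*(1 - 4))*(-2) = ((4/9)*(-4)*(-3))*(-2) = (16/3)*(-2) = -32/3)
S(61)*r(O(3)) = 37*(-32/3) = -1184/3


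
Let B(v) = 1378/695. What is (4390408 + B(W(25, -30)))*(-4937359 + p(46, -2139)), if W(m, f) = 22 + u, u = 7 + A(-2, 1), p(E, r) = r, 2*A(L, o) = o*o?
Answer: -15072062823581124/695 ≈ -2.1686e+13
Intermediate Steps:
A(L, o) = o²/2 (A(L, o) = (o*o)/2 = o²/2)
u = 15/2 (u = 7 + (½)*1² = 7 + (½)*1 = 7 + ½ = 15/2 ≈ 7.5000)
W(m, f) = 59/2 (W(m, f) = 22 + 15/2 = 59/2)
B(v) = 1378/695 (B(v) = 1378*(1/695) = 1378/695)
(4390408 + B(W(25, -30)))*(-4937359 + p(46, -2139)) = (4390408 + 1378/695)*(-4937359 - 2139) = (3051334938/695)*(-4939498) = -15072062823581124/695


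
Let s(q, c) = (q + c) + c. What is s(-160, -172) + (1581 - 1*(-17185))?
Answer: 18262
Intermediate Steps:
s(q, c) = q + 2*c (s(q, c) = (c + q) + c = q + 2*c)
s(-160, -172) + (1581 - 1*(-17185)) = (-160 + 2*(-172)) + (1581 - 1*(-17185)) = (-160 - 344) + (1581 + 17185) = -504 + 18766 = 18262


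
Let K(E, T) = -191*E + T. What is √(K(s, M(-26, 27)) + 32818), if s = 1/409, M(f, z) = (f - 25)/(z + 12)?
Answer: √927730736790/5317 ≈ 181.15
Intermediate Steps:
M(f, z) = (-25 + f)/(12 + z)
s = 1/409 ≈ 0.0024450
K(E, T) = T - 191*E
√(K(s, M(-26, 27)) + 32818) = √(((-25 - 26)/(12 + 27) - 191*1/409) + 32818) = √((-51/39 - 191/409) + 32818) = √(((1/39)*(-51) - 191/409) + 32818) = √((-17/13 - 191/409) + 32818) = √(-9436/5317 + 32818) = √(174483870/5317) = √927730736790/5317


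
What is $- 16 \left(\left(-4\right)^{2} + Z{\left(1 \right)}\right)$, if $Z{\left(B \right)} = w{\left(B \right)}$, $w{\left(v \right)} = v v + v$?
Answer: $-288$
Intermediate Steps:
$w{\left(v \right)} = v + v^{2}$ ($w{\left(v \right)} = v^{2} + v = v + v^{2}$)
$Z{\left(B \right)} = B \left(1 + B\right)$
$- 16 \left(\left(-4\right)^{2} + Z{\left(1 \right)}\right) = - 16 \left(\left(-4\right)^{2} + 1 \left(1 + 1\right)\right) = - 16 \left(16 + 1 \cdot 2\right) = - 16 \left(16 + 2\right) = \left(-16\right) 18 = -288$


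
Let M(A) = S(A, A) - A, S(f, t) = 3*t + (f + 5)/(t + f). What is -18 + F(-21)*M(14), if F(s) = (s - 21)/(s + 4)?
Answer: 1797/34 ≈ 52.853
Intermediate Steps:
F(s) = (-21 + s)/(4 + s)
S(f, t) = 3*t + (5 + f)/(f + t)
M(A) = -A + (5 + A + 6*A²)/(2*A) (M(A) = (5 + A + 3*A² + 3*A*A)/(A + A) - A = (5 + A + 3*A² + 3*A²)/((2*A)) - A = (1/(2*A))*(5 + A + 6*A²) - A = (5 + A + 6*A²)/(2*A) - A = -A + (5 + A + 6*A²)/(2*A))
-18 + F(-21)*M(14) = -18 + ((-21 - 21)/(4 - 21))*((½)*(5 + 14 + 4*14²)/14) = -18 + (-42/(-17))*((½)*(1/14)*(5 + 14 + 4*196)) = -18 + (-1/17*(-42))*((½)*(1/14)*(5 + 14 + 784)) = -18 + 42*((½)*(1/14)*803)/17 = -18 + (42/17)*(803/28) = -18 + 2409/34 = 1797/34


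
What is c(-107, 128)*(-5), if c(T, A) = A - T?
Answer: -1175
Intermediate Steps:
c(-107, 128)*(-5) = (128 - 1*(-107))*(-5) = (128 + 107)*(-5) = 235*(-5) = -1175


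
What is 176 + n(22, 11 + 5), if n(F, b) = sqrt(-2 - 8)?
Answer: 176 + I*sqrt(10) ≈ 176.0 + 3.1623*I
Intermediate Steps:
n(F, b) = I*sqrt(10) (n(F, b) = sqrt(-10) = I*sqrt(10))
176 + n(22, 11 + 5) = 176 + I*sqrt(10)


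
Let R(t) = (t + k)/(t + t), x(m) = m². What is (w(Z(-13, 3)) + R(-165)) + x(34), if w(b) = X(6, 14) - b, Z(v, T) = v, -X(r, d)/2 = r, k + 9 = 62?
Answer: 190961/165 ≈ 1157.3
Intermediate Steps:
k = 53 (k = -9 + 62 = 53)
X(r, d) = -2*r
w(b) = -12 - b (w(b) = -2*6 - b = -12 - b)
R(t) = (53 + t)/(2*t) (R(t) = (t + 53)/(t + t) = (53 + t)/((2*t)) = (53 + t)*(1/(2*t)) = (53 + t)/(2*t))
(w(Z(-13, 3)) + R(-165)) + x(34) = ((-12 - 1*(-13)) + (½)*(53 - 165)/(-165)) + 34² = ((-12 + 13) + (½)*(-1/165)*(-112)) + 1156 = (1 + 56/165) + 1156 = 221/165 + 1156 = 190961/165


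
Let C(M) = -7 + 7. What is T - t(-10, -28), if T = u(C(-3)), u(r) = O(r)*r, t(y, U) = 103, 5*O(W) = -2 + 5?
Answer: -103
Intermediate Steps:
O(W) = ⅗ (O(W) = (-2 + 5)/5 = (⅕)*3 = ⅗)
C(M) = 0
u(r) = 3*r/5
T = 0 (T = (⅗)*0 = 0)
T - t(-10, -28) = 0 - 1*103 = 0 - 103 = -103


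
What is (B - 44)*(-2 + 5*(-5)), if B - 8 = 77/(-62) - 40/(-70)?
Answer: 429705/434 ≈ 990.10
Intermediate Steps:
B = 3181/434 (B = 8 + (77/(-62) - 40/(-70)) = 8 + (77*(-1/62) - 40*(-1/70)) = 8 + (-77/62 + 4/7) = 8 - 291/434 = 3181/434 ≈ 7.3295)
(B - 44)*(-2 + 5*(-5)) = (3181/434 - 44)*(-2 + 5*(-5)) = -15915*(-2 - 25)/434 = -15915/434*(-27) = 429705/434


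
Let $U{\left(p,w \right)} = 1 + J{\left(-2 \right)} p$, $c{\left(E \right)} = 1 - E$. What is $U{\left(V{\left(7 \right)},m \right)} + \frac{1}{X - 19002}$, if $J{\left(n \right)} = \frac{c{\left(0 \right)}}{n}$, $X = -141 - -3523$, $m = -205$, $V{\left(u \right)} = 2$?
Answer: $- \frac{1}{15620} \approx -6.4021 \cdot 10^{-5}$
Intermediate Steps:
$X = 3382$ ($X = -141 + 3523 = 3382$)
$J{\left(n \right)} = \frac{1}{n}$ ($J{\left(n \right)} = \frac{1 - 0}{n} = \frac{1 + 0}{n} = 1 \frac{1}{n} = \frac{1}{n}$)
$U{\left(p,w \right)} = 1 - \frac{p}{2}$ ($U{\left(p,w \right)} = 1 + \frac{p}{-2} = 1 - \frac{p}{2}$)
$U{\left(V{\left(7 \right)},m \right)} + \frac{1}{X - 19002} = \left(1 - 1\right) + \frac{1}{3382 - 19002} = \left(1 - 1\right) + \frac{1}{-15620} = 0 - \frac{1}{15620} = - \frac{1}{15620}$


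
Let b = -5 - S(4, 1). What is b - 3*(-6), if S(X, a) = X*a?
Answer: 9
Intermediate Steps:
b = -9 (b = -5 - 4 = -9)
b - 3*(-6) = -9 - 3*(-6) = -9 + 18 = 9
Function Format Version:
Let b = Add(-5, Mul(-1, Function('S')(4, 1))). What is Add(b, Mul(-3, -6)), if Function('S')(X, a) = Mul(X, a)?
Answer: 9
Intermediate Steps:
b = -9 (b = Add(-5, Mul(-1, Mul(4, 1))) = Add(-5, Mul(-1, 4)) = Add(-5, -4) = -9)
Add(b, Mul(-3, -6)) = Add(-9, Mul(-3, -6)) = Add(-9, 18) = 9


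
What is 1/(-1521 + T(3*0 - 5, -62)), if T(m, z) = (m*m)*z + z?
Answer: -1/3133 ≈ -0.00031918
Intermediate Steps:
T(m, z) = z + z*m² (T(m, z) = m²*z + z = z*m² + z = z + z*m²)
1/(-1521 + T(3*0 - 5, -62)) = 1/(-1521 - 62*(1 + (3*0 - 5)²)) = 1/(-1521 - 62*(1 + (0 - 5)²)) = 1/(-1521 - 62*(1 + (-5)²)) = 1/(-1521 - 62*(1 + 25)) = 1/(-1521 - 62*26) = 1/(-1521 - 1612) = 1/(-3133) = -1/3133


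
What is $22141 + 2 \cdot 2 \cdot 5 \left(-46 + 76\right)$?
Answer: $22741$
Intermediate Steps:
$22141 + 2 \cdot 2 \cdot 5 \left(-46 + 76\right) = 22141 + 4 \cdot 5 \cdot 30 = 22141 + 20 \cdot 30 = 22141 + 600 = 22741$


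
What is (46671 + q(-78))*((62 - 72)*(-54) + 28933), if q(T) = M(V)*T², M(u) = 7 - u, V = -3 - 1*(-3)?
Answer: 2630730507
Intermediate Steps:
V = 0 (V = -3 + 3 = 0)
q(T) = 7*T² (q(T) = (7 - 1*0)*T² = (7 + 0)*T² = 7*T²)
(46671 + q(-78))*((62 - 72)*(-54) + 28933) = (46671 + 7*(-78)²)*((62 - 72)*(-54) + 28933) = (46671 + 7*6084)*(-10*(-54) + 28933) = (46671 + 42588)*(540 + 28933) = 89259*29473 = 2630730507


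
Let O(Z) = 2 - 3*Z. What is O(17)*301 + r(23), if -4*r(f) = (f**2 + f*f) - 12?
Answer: -30021/2 ≈ -15011.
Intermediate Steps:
r(f) = 3 - f**2/2 (r(f) = -((f**2 + f*f) - 12)/4 = -((f**2 + f**2) - 12)/4 = -(2*f**2 - 12)/4 = -(-12 + 2*f**2)/4 = 3 - f**2/2)
O(17)*301 + r(23) = (2 - 3*17)*301 + (3 - 1/2*23**2) = (2 - 51)*301 + (3 - 1/2*529) = -49*301 + (3 - 529/2) = -14749 - 523/2 = -30021/2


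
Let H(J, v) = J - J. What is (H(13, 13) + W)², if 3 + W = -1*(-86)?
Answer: 6889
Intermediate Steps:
H(J, v) = 0
W = 83 (W = -3 - 1*(-86) = -3 + 86 = 83)
(H(13, 13) + W)² = (0 + 83)² = 83² = 6889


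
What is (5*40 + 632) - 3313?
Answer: -2481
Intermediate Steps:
(5*40 + 632) - 3313 = (200 + 632) - 3313 = 832 - 3313 = -2481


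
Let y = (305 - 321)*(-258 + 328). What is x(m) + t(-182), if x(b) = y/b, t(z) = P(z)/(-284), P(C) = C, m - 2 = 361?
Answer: -126007/51546 ≈ -2.4446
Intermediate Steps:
m = 363 (m = 2 + 361 = 363)
y = -1120 (y = -16*70 = -1120)
t(z) = -z/284 (t(z) = z/(-284) = z*(-1/284) = -z/284)
x(b) = -1120/b
x(m) + t(-182) = -1120/363 - 1/284*(-182) = -1120*1/363 + 91/142 = -1120/363 + 91/142 = -126007/51546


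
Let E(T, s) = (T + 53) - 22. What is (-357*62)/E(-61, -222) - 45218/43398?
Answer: 79934566/108495 ≈ 736.76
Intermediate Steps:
E(T, s) = 31 + T (E(T, s) = (53 + T) - 22 = 31 + T)
(-357*62)/E(-61, -222) - 45218/43398 = (-357*62)/(31 - 61) - 45218/43398 = -22134/(-30) - 45218*1/43398 = -22134*(-1/30) - 22609/21699 = 3689/5 - 22609/21699 = 79934566/108495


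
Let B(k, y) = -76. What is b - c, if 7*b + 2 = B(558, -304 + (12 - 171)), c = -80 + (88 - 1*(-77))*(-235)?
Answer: 271907/7 ≈ 38844.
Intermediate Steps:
c = -38855 (c = -80 + (88 + 77)*(-235) = -80 + 165*(-235) = -80 - 38775 = -38855)
b = -78/7 (b = -2/7 + (1/7)*(-76) = -2/7 - 76/7 = -78/7 ≈ -11.143)
b - c = -78/7 - 1*(-38855) = -78/7 + 38855 = 271907/7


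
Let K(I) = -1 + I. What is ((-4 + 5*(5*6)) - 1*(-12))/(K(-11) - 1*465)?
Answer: -158/477 ≈ -0.33124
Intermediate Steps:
((-4 + 5*(5*6)) - 1*(-12))/(K(-11) - 1*465) = ((-4 + 5*(5*6)) - 1*(-12))/((-1 - 11) - 1*465) = ((-4 + 5*30) + 12)/(-12 - 465) = ((-4 + 150) + 12)/(-477) = (146 + 12)*(-1/477) = 158*(-1/477) = -158/477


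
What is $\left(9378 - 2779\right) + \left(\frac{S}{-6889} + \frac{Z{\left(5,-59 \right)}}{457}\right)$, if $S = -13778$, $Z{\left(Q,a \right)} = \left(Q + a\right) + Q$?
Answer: $\frac{3016608}{457} \approx 6600.9$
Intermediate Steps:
$Z{\left(Q,a \right)} = a + 2 Q$
$\left(9378 - 2779\right) + \left(\frac{S}{-6889} + \frac{Z{\left(5,-59 \right)}}{457}\right) = \left(9378 - 2779\right) + \left(- \frac{13778}{-6889} + \frac{-59 + 2 \cdot 5}{457}\right) = 6599 + \left(\left(-13778\right) \left(- \frac{1}{6889}\right) + \left(-59 + 10\right) \frac{1}{457}\right) = 6599 + \left(2 - \frac{49}{457}\right) = 6599 + \frac{865}{457} = \frac{3016608}{457}$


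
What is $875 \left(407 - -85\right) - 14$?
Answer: $430486$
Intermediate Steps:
$875 \left(407 - -85\right) - 14 = 875 \left(407 + 85\right) - 14 = 875 \cdot 492 - 14 = 430500 - 14 = 430486$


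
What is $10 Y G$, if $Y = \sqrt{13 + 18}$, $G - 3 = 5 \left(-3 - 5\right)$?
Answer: $- 370 \sqrt{31} \approx -2060.1$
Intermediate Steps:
$G = -37$ ($G = 3 + 5 \left(-3 - 5\right) = 3 + 5 \left(-8\right) = 3 - 40 = -37$)
$Y = \sqrt{31} \approx 5.5678$
$10 Y G = 10 \sqrt{31} \left(-37\right) = - 370 \sqrt{31}$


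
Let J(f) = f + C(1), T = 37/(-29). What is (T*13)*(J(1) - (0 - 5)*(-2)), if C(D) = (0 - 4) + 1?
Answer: 5772/29 ≈ 199.03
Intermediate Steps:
C(D) = -3 (C(D) = -4 + 1 = -3)
T = -37/29 (T = 37*(-1/29) = -37/29 ≈ -1.2759)
J(f) = -3 + f (J(f) = f - 3 = -3 + f)
(T*13)*(J(1) - (0 - 5)*(-2)) = (-37/29*13)*((-3 + 1) - (0 - 5)*(-2)) = -481*(-2 - (-5)*(-2))/29 = -481*(-2 - 1*10)/29 = -481*(-2 - 10)/29 = -481/29*(-12) = 5772/29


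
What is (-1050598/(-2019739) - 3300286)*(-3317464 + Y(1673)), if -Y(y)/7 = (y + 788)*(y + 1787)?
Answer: 419426030268957596304/2019739 ≈ 2.0766e+14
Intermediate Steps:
Y(y) = -7*(788 + y)*(1787 + y) (Y(y) = -7*(y + 788)*(y + 1787) = -7*(788 + y)*(1787 + y))
(-1050598/(-2019739) - 3300286)*(-3317464 + Y(1673)) = (-1050598/(-2019739) - 3300286)*(-3317464 + (-9857092 - 18025*1673 - 7*1673²)) = (-1050598*(-1/2019739) - 3300286)*(-3317464 + (-9857092 - 30155825 - 7*2798929)) = (1050598/2019739 - 3300286)*(-3317464 + (-9857092 - 30155825 - 19592503)) = -6665715294756*(-3317464 - 59605420)/2019739 = -6665715294756/2019739*(-62922884) = 419426030268957596304/2019739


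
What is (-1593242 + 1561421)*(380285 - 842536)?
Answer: 14709289071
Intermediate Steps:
(-1593242 + 1561421)*(380285 - 842536) = -31821*(-462251) = 14709289071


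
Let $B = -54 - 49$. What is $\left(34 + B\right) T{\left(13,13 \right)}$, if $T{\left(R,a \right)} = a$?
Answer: $-897$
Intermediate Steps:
$B = -103$ ($B = -54 - 49 = -103$)
$\left(34 + B\right) T{\left(13,13 \right)} = \left(34 - 103\right) 13 = \left(-69\right) 13 = -897$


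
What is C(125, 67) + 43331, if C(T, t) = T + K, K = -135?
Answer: 43321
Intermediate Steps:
C(T, t) = -135 + T (C(T, t) = T - 135 = -135 + T)
C(125, 67) + 43331 = (-135 + 125) + 43331 = -10 + 43331 = 43321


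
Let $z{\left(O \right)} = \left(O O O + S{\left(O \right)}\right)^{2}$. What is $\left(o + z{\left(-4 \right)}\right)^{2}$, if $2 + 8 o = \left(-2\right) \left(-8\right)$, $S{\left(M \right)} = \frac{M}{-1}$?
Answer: $\frac{207561649}{16} \approx 1.2973 \cdot 10^{7}$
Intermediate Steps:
$S{\left(M \right)} = - M$ ($S{\left(M \right)} = M \left(-1\right) = - M$)
$o = \frac{7}{4}$ ($o = - \frac{1}{4} + \frac{\left(-2\right) \left(-8\right)}{8} = - \frac{1}{4} + \frac{1}{8} \cdot 16 = - \frac{1}{4} + 2 = \frac{7}{4} \approx 1.75$)
$z{\left(O \right)} = \left(O^{3} - O\right)^{2}$ ($z{\left(O \right)} = \left(O O O - O\right)^{2} = \left(O^{2} O - O\right)^{2} = \left(O^{3} - O\right)^{2}$)
$\left(o + z{\left(-4 \right)}\right)^{2} = \left(\frac{7}{4} + \left(-4\right)^{2} \left(-1 + \left(-4\right)^{2}\right)^{2}\right)^{2} = \left(\frac{7}{4} + 16 \left(-1 + 16\right)^{2}\right)^{2} = \left(\frac{7}{4} + 16 \cdot 15^{2}\right)^{2} = \left(\frac{7}{4} + 16 \cdot 225\right)^{2} = \left(\frac{7}{4} + 3600\right)^{2} = \left(\frac{14407}{4}\right)^{2} = \frac{207561649}{16}$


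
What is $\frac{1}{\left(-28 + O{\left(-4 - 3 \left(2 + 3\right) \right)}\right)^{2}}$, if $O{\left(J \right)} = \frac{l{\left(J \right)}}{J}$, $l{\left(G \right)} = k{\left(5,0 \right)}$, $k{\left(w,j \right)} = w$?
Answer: $\frac{361}{288369} \approx 0.0012519$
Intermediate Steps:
$l{\left(G \right)} = 5$
$O{\left(J \right)} = \frac{5}{J}$
$\frac{1}{\left(-28 + O{\left(-4 - 3 \left(2 + 3\right) \right)}\right)^{2}} = \frac{1}{\left(-28 + \frac{5}{-4 - 3 \left(2 + 3\right)}\right)^{2}} = \frac{1}{\left(-28 + \frac{5}{-4 - 15}\right)^{2}} = \frac{1}{\left(-28 + \frac{5}{-19}\right)^{2}} = \frac{1}{\left(-28 + 5 \left(- \frac{1}{19}\right)\right)^{2}} = \frac{1}{\left(-28 - \frac{5}{19}\right)^{2}} = \frac{1}{\left(- \frac{537}{19}\right)^{2}} = \frac{1}{\frac{288369}{361}} = \frac{361}{288369}$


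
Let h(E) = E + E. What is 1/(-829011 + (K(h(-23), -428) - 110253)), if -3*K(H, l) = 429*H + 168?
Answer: -1/932742 ≈ -1.0721e-6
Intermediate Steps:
h(E) = 2*E
K(H, l) = -56 - 143*H (K(H, l) = -(429*H + 168)/3 = -(168 + 429*H)/3 = -56 - 143*H)
1/(-829011 + (K(h(-23), -428) - 110253)) = 1/(-829011 + ((-56 - 286*(-23)) - 110253)) = 1/(-829011 + ((-56 - 143*(-46)) - 110253)) = 1/(-829011 + ((-56 + 6578) - 110253)) = 1/(-829011 + (6522 - 110253)) = 1/(-829011 - 103731) = 1/(-932742) = -1/932742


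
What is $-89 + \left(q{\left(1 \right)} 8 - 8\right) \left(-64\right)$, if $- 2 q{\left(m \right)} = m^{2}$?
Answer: $679$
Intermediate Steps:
$q{\left(m \right)} = - \frac{m^{2}}{2}$
$-89 + \left(q{\left(1 \right)} 8 - 8\right) \left(-64\right) = -89 + \left(- \frac{1^{2}}{2} \cdot 8 - 8\right) \left(-64\right) = -89 + \left(\left(- \frac{1}{2}\right) 1 \cdot 8 - 8\right) \left(-64\right) = -89 + \left(\left(- \frac{1}{2}\right) 8 - 8\right) \left(-64\right) = -89 + \left(-4 - 8\right) \left(-64\right) = -89 - -768 = -89 + 768 = 679$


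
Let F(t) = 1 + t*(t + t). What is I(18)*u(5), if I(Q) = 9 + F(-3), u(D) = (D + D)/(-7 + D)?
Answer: -140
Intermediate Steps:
u(D) = 2*D/(-7 + D) (u(D) = (2*D)/(-7 + D) = 2*D/(-7 + D))
F(t) = 1 + 2*t² (F(t) = 1 + t*(2*t) = 1 + 2*t²)
I(Q) = 28 (I(Q) = 9 + (1 + 2*(-3)²) = 9 + (1 + 2*9) = 9 + (1 + 18) = 9 + 19 = 28)
I(18)*u(5) = 28*(2*5/(-7 + 5)) = 28*(2*5/(-2)) = 28*(2*5*(-½)) = 28*(-5) = -140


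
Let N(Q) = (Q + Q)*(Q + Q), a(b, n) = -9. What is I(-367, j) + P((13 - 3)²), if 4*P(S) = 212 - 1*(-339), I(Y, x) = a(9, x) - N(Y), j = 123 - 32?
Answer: -2154509/4 ≈ -5.3863e+5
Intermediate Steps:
j = 91
N(Q) = 4*Q² (N(Q) = (2*Q)*(2*Q) = 4*Q²)
I(Y, x) = -9 - 4*Y²
P(S) = 551/4 (P(S) = (212 - 1*(-339))/4 = (212 + 339)/4 = (¼)*551 = 551/4)
I(-367, j) + P((13 - 3)²) = (-9 - 4*(-367)²) + 551/4 = (-9 - 4*134689) + 551/4 = (-9 - 538756) + 551/4 = -538765 + 551/4 = -2154509/4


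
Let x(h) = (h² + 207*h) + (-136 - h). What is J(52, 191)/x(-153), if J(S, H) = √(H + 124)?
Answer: -3*√35/8245 ≈ -0.0021526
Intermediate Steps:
J(S, H) = √(124 + H)
x(h) = -136 + h² + 206*h
J(52, 191)/x(-153) = √(124 + 191)/(-136 + (-153)² + 206*(-153)) = √315/(-136 + 23409 - 31518) = (3*√35)/(-8245) = (3*√35)*(-1/8245) = -3*√35/8245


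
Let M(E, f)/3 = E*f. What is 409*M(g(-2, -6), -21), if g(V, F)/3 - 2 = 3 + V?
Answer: -231903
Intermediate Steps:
g(V, F) = 15 + 3*V (g(V, F) = 6 + 3*(3 + V) = 6 + (9 + 3*V) = 15 + 3*V)
M(E, f) = 3*E*f (M(E, f) = 3*(E*f) = 3*E*f)
409*M(g(-2, -6), -21) = 409*(3*(15 + 3*(-2))*(-21)) = 409*(3*(15 - 6)*(-21)) = 409*(3*9*(-21)) = 409*(-567) = -231903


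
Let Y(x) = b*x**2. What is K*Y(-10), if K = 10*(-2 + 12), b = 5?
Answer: 50000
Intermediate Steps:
Y(x) = 5*x**2
K = 100 (K = 10*10 = 100)
K*Y(-10) = 100*(5*(-10)**2) = 100*(5*100) = 100*500 = 50000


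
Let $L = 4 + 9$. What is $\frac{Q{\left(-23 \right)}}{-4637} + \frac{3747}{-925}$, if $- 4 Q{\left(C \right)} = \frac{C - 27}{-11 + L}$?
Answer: $- \frac{69522481}{17156900} \approx -4.0522$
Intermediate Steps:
$L = 13$
$Q{\left(C \right)} = \frac{27}{8} - \frac{C}{8}$ ($Q{\left(C \right)} = - \frac{\left(C - 27\right) \frac{1}{-11 + 13}}{4} = - \frac{\left(-27 + C\right) \frac{1}{2}}{4} = - \frac{- \frac{27}{2} + \frac{C}{2}}{4} = \frac{27}{8} - \frac{C}{8}$)
$\frac{Q{\left(-23 \right)}}{-4637} + \frac{3747}{-925} = \frac{\frac{27}{8} - - \frac{23}{8}}{-4637} + \frac{3747}{-925} = \left(\frac{27}{8} + \frac{23}{8}\right) \left(- \frac{1}{4637}\right) + 3747 \left(- \frac{1}{925}\right) = \frac{25}{4} \left(- \frac{1}{4637}\right) - \frac{3747}{925} = - \frac{25}{18548} - \frac{3747}{925} = - \frac{69522481}{17156900}$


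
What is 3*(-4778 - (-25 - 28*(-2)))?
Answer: -14427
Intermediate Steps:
3*(-4778 - (-25 - 28*(-2))) = 3*(-4778 - (-25 + 56)) = 3*(-4778 - 1*31) = 3*(-4778 - 31) = 3*(-4809) = -14427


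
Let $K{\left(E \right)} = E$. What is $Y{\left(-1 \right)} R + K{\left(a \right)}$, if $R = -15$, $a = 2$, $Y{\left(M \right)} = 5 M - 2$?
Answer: $107$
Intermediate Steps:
$Y{\left(M \right)} = -2 + 5 M$
$Y{\left(-1 \right)} R + K{\left(a \right)} = \left(-2 + 5 \left(-1\right)\right) \left(-15\right) + 2 = \left(-2 - 5\right) \left(-15\right) + 2 = \left(-7\right) \left(-15\right) + 2 = 105 + 2 = 107$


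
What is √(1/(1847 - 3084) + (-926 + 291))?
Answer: 2*I*√242914638/1237 ≈ 25.199*I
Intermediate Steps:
√(1/(1847 - 3084) + (-926 + 291)) = √(1/(-1237) - 635) = √(-1/1237 - 635) = √(-785496/1237) = 2*I*√242914638/1237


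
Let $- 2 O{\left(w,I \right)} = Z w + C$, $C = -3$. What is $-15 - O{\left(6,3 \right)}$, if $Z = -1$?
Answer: $- \frac{39}{2} \approx -19.5$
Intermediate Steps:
$O{\left(w,I \right)} = \frac{3}{2} + \frac{w}{2}$ ($O{\left(w,I \right)} = - \frac{- w - 3}{2} = - \frac{-3 - w}{2} = \frac{3}{2} + \frac{w}{2}$)
$-15 - O{\left(6,3 \right)} = -15 - \left(\frac{3}{2} + \frac{1}{2} \cdot 6\right) = -15 - \left(\frac{3}{2} + 3\right) = -15 - \frac{9}{2} = - \frac{39}{2}$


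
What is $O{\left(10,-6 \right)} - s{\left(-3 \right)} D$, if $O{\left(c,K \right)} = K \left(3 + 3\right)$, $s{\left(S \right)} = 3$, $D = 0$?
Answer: $-36$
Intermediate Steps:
$O{\left(c,K \right)} = 6 K$ ($O{\left(c,K \right)} = K 6 = 6 K$)
$O{\left(10,-6 \right)} - s{\left(-3 \right)} D = 6 \left(-6\right) - 3 \cdot 0 = -36 - 0 = -36 + 0 = -36$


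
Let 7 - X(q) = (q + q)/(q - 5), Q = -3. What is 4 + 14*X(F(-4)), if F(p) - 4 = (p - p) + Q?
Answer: 109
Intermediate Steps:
F(p) = 1 (F(p) = 4 + ((p - p) - 3) = 4 + (0 - 3) = 4 - 3 = 1)
X(q) = 7 - 2*q/(-5 + q) (X(q) = 7 - (q + q)/(q - 5) = 7 - 2*q/(-5 + q))
4 + 14*X(F(-4)) = 4 + 14*(5*(-7 + 1)/(-5 + 1)) = 4 + 14*(5*(-6)/(-4)) = 4 + 14*(5*(-1/4)*(-6)) = 4 + 14*(15/2) = 4 + 105 = 109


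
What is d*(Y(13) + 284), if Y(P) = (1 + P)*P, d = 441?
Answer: 205506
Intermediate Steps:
Y(P) = P*(1 + P)
d*(Y(13) + 284) = 441*(13*(1 + 13) + 284) = 441*(13*14 + 284) = 441*(182 + 284) = 441*466 = 205506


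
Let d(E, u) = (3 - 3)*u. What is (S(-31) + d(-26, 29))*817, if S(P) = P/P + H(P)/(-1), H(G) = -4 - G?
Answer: -21242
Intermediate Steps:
S(P) = 5 + P (S(P) = P/P + (-4 - P)/(-1) = 1 + (-4 - P)*(-1) = 1 + (4 + P) = 5 + P)
d(E, u) = 0 (d(E, u) = 0*u = 0)
(S(-31) + d(-26, 29))*817 = ((5 - 31) + 0)*817 = (-26 + 0)*817 = -26*817 = -21242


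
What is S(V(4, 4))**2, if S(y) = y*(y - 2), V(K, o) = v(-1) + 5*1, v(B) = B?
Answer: 64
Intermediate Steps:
V(K, o) = 4 (V(K, o) = -1 + 5*1 = -1 + 5 = 4)
S(y) = y*(-2 + y)
S(V(4, 4))**2 = (4*(-2 + 4))**2 = (4*2)**2 = 8**2 = 64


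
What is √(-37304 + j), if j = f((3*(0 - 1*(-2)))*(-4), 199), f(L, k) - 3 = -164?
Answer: I*√37465 ≈ 193.56*I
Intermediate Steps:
f(L, k) = -161 (f(L, k) = 3 - 164 = -161)
j = -161
√(-37304 + j) = √(-37304 - 161) = √(-37465) = I*√37465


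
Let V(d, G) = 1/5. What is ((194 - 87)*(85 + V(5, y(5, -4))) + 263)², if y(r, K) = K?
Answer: 2199328609/25 ≈ 8.7973e+7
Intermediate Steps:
V(d, G) = ⅕
((194 - 87)*(85 + V(5, y(5, -4))) + 263)² = ((194 - 87)*(85 + ⅕) + 263)² = (107*(426/5) + 263)² = (45582/5 + 263)² = (46897/5)² = 2199328609/25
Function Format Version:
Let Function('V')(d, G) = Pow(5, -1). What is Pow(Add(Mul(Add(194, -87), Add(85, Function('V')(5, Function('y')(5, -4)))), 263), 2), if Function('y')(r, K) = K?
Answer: Rational(2199328609, 25) ≈ 8.7973e+7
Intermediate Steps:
Function('V')(d, G) = Rational(1, 5)
Pow(Add(Mul(Add(194, -87), Add(85, Function('V')(5, Function('y')(5, -4)))), 263), 2) = Pow(Add(Mul(Add(194, -87), Add(85, Rational(1, 5))), 263), 2) = Pow(Add(Mul(107, Rational(426, 5)), 263), 2) = Pow(Add(Rational(45582, 5), 263), 2) = Pow(Rational(46897, 5), 2) = Rational(2199328609, 25)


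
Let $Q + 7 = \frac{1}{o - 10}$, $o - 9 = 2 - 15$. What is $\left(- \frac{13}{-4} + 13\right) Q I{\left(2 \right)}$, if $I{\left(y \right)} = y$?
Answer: $- \frac{6435}{28} \approx -229.82$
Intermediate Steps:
$o = -4$ ($o = 9 + \left(2 - 15\right) = 9 - 13 = -4$)
$Q = - \frac{99}{14}$ ($Q = -7 + \frac{1}{-4 - 10} = -7 + \frac{1}{-14} = -7 - \frac{1}{14} = - \frac{99}{14} \approx -7.0714$)
$\left(- \frac{13}{-4} + 13\right) Q I{\left(2 \right)} = \left(- \frac{13}{-4} + 13\right) \left(- \frac{99}{14}\right) 2 = \left(\left(-13\right) \left(- \frac{1}{4}\right) + 13\right) \left(- \frac{99}{14}\right) 2 = \left(\frac{13}{4} + 13\right) \left(- \frac{99}{14}\right) 2 = \frac{65}{4} \left(- \frac{99}{14}\right) 2 = \left(- \frac{6435}{56}\right) 2 = - \frac{6435}{28}$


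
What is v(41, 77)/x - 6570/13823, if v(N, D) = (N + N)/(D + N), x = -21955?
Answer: -8510983393/17905553935 ≈ -0.47533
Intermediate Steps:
v(N, D) = 2*N/(D + N) (v(N, D) = (2*N)/(D + N) = 2*N/(D + N))
v(41, 77)/x - 6570/13823 = (2*41/(77 + 41))/(-21955) - 6570/13823 = (2*41/118)*(-1/21955) - 6570*1/13823 = (2*41*(1/118))*(-1/21955) - 6570/13823 = (41/59)*(-1/21955) - 6570/13823 = -41/1295345 - 6570/13823 = -8510983393/17905553935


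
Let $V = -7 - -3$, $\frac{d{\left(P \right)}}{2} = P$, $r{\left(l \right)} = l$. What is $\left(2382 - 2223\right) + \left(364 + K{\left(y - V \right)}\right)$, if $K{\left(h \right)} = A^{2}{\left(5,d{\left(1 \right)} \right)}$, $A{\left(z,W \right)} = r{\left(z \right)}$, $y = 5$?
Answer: $548$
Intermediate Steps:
$d{\left(P \right)} = 2 P$
$A{\left(z,W \right)} = z$
$V = -4$ ($V = -7 + 3 = -4$)
$K{\left(h \right)} = 25$ ($K{\left(h \right)} = 5^{2} = 25$)
$\left(2382 - 2223\right) + \left(364 + K{\left(y - V \right)}\right) = \left(2382 - 2223\right) + \left(364 + 25\right) = 159 + 389 = 548$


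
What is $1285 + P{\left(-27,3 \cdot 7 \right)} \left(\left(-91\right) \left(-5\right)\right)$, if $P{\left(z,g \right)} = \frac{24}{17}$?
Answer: $\frac{32765}{17} \approx 1927.4$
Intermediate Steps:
$P{\left(z,g \right)} = \frac{24}{17}$ ($P{\left(z,g \right)} = 24 \cdot \frac{1}{17} = \frac{24}{17}$)
$1285 + P{\left(-27,3 \cdot 7 \right)} \left(\left(-91\right) \left(-5\right)\right) = 1285 + \frac{24 \left(\left(-91\right) \left(-5\right)\right)}{17} = 1285 + \frac{24}{17} \cdot 455 = 1285 + \frac{10920}{17} = \frac{32765}{17}$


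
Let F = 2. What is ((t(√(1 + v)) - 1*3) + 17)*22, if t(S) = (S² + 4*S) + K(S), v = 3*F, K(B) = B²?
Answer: 616 + 88*√7 ≈ 848.83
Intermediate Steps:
v = 6 (v = 3*2 = 6)
t(S) = 2*S² + 4*S (t(S) = (S² + 4*S) + S² = 2*S² + 4*S)
((t(√(1 + v)) - 1*3) + 17)*22 = ((2*√(1 + 6)*(2 + √(1 + 6)) - 1*3) + 17)*22 = ((2*√7*(2 + √7) - 3) + 17)*22 = ((-3 + 2*√7*(2 + √7)) + 17)*22 = (14 + 2*√7*(2 + √7))*22 = 308 + 44*√7*(2 + √7)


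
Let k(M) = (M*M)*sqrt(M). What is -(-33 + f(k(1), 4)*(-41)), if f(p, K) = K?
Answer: 197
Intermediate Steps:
k(M) = M**(5/2) (k(M) = M**2*sqrt(M) = M**(5/2))
-(-33 + f(k(1), 4)*(-41)) = -(-33 + 4*(-41)) = -(-33 - 164) = -1*(-197) = 197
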